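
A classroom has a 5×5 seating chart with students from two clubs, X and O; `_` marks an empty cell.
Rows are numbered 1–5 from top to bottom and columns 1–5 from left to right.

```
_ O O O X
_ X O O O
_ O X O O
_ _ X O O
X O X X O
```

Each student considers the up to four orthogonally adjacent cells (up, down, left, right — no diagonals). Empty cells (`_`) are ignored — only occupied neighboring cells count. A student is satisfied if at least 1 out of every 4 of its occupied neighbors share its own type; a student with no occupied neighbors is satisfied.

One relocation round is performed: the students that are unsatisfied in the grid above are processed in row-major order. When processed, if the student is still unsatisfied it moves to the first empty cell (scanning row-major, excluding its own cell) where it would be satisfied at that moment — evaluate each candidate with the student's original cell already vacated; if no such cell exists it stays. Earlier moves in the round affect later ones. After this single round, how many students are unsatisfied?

Initially unsatisfied (in order): (1,5), (2,2), (3,2), (5,1), (5,2).
  (1,5) → (2,1).
  (2,2): now satisfied by earlier moves; stays.
  (3,2) → (1,1).
  (5,1) → (3,1).
  (5,2) → (1,5).
Resulting grid:
O O O O O
X X O O O
X _ X O O
_ _ X O O
_ _ X X O
All satisfied now.

0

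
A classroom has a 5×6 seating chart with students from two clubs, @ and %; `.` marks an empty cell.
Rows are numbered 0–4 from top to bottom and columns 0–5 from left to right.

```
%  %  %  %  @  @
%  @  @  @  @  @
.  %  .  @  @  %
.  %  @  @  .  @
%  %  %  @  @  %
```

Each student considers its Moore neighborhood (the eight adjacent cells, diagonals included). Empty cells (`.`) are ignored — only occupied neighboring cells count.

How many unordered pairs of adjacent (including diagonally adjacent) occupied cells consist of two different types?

25

Scan each occupied cell's neighbors to the right and below (and the two forward diagonals) so each pair is counted once.
From row 0: 10 unlike of 21 pairs (running 10/21).
From row 1: 5 unlike of 16 pairs (running 15/37).
From row 2: 3 unlike of 9 pairs (running 18/46).
From row 3: 5 unlike of 13 pairs (running 23/59).
From row 4: 2 unlike of 5 pairs (running 25/64).
Total adjacent occupied pairs: 64; unlike-type pairs: 25.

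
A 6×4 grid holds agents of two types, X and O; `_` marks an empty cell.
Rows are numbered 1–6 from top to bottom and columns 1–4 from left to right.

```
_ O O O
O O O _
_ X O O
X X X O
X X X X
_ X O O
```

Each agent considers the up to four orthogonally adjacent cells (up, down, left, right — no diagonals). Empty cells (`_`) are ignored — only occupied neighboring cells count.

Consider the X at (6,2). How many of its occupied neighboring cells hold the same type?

Occupied neighbors of (6,2): (5,2)=X, (6,3)=O.
Same type (X): 1 of 2.

1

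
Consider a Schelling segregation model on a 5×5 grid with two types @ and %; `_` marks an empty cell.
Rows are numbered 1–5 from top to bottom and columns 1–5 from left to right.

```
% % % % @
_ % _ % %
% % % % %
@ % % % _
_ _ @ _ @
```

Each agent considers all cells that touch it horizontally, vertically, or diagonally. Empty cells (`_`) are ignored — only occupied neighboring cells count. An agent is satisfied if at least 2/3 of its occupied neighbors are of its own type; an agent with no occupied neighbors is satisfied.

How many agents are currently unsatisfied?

Row 1: (1,1)% 2/2 ✓ · (1,2)% 3/3 ✓ · (1,3)% 4/4 ✓ · (1,4)% 3/4 ✓ · (1,5)@ 0/3 ✗
Row 2: (2,2)% 6/6 ✓ · (2,4)% 6/7 ✓ · (2,5)% 4/5 ✓
Row 3: (3,1)% 3/4 ✓ · (3,2)% 5/6 ✓ · (3,3)% 7/7 ✓ · (3,4)% 6/6 ✓ · (3,5)% 4/4 ✓
Row 4: (4,1)@ 0/3 ✗ · (4,2)% 4/6 ✓ · (4,3)% 5/6 ✓ · (4,4)% 4/6 ✓
Row 5: (5,3)@ 0/3 ✗ · (5,5)@ 0/1 ✗
Unsatisfied: (1,5), (4,1), (5,3), (5,5) — 4 in total.

4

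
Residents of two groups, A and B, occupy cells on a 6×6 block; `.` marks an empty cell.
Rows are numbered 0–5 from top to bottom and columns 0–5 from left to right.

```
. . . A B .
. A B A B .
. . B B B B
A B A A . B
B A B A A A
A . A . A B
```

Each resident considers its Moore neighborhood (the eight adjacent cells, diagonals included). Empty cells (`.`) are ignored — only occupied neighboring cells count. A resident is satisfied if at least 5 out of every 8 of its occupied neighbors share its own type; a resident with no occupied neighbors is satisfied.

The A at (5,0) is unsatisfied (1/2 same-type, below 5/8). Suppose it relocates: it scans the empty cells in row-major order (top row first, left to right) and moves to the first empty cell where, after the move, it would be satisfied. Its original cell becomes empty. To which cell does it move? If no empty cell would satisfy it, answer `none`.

Vacating (5,0). Empty cells in order:
  (0,0): 1/1 same-type → satisfied — stop here.

(0,0)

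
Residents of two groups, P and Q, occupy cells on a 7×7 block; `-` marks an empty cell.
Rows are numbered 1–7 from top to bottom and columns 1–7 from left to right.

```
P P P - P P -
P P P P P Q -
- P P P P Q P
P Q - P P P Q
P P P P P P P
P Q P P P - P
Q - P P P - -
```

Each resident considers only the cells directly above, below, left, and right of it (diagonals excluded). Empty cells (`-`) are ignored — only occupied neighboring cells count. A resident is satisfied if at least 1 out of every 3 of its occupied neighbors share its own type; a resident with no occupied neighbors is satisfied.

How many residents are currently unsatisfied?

(1,1)P 2/2 ok
(1,2)P 3/3 ok
(1,3)P 2/2 ok
(1,5)P 2/2 ok
(1,6)P 1/2 ok
(2,1)P 2/2 ok
(2,2)P 4/4 ok
(2,3)P 4/4 ok
(2,4)P 3/3 ok
(2,5)P 3/4 ok
(2,6)Q 1/3 ok
(3,2)P 2/3 ok
(3,3)P 3/3 ok
(3,4)P 4/4 ok
(3,5)P 3/4 ok
(3,6)Q 1/4 unhappy
(3,7)P 0/2 unhappy
(4,1)P 1/2 ok
(4,2)Q 0/3 unhappy
(4,4)P 3/3 ok
(4,5)P 4/4 ok
(4,6)P 2/4 ok
(4,7)Q 0/3 unhappy
(5,1)P 3/3 ok
(5,2)P 2/4 ok
(5,3)P 3/3 ok
(5,4)P 4/4 ok
(5,5)P 4/4 ok
(5,6)P 3/3 ok
(5,7)P 2/3 ok
(6,1)P 1/3 ok
(6,2)Q 0/3 unhappy
(6,3)P 3/4 ok
(6,4)P 4/4 ok
(6,5)P 3/3 ok
(6,7)P 1/1 ok
(7,1)Q 0/1 unhappy
(7,3)P 2/2 ok
(7,4)P 3/3 ok
(7,5)P 2/2 ok
Unsatisfied: (3,6), (3,7), (4,2), (4,7), (6,2), (7,1) — 6 in total.

6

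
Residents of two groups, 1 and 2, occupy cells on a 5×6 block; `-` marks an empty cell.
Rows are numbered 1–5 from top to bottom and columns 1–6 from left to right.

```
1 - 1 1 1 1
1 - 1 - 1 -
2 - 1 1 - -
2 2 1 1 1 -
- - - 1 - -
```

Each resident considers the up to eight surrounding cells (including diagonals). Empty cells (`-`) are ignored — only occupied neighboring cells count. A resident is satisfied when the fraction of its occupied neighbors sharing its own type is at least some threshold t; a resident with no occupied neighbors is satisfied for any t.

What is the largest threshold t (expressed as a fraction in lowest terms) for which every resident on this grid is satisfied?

1/2

(1,1)1 1/1
(1,3)1 2/2
(1,4)1 4/4
(1,5)1 3/3
(1,6)1 2/2
(2,1)1 1/2
(2,3)1 4/4
(2,5)1 4/4
(3,1)2 2/3
(3,3)1 4/5
(3,4)1 6/6
(4,1)2 2/2
(4,2)2 2/4
(4,3)1 4/5
(4,4)1 5/5
(4,5)1 3/3
(5,4)1 3/3
The smallest same-type fraction is 1/2 at (2,1), which reduces to 1/2. Any threshold above that leaves this resident unsatisfied.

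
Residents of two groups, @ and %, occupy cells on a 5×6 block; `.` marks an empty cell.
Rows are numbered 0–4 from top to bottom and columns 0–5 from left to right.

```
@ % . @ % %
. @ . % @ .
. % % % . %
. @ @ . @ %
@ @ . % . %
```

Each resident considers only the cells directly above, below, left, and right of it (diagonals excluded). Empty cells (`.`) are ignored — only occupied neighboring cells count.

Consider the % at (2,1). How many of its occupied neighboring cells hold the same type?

1

Occupied neighbors of (2,1): (1,1)=@, (3,1)=@, (2,2)=%.
Same type (%): 1 of 3.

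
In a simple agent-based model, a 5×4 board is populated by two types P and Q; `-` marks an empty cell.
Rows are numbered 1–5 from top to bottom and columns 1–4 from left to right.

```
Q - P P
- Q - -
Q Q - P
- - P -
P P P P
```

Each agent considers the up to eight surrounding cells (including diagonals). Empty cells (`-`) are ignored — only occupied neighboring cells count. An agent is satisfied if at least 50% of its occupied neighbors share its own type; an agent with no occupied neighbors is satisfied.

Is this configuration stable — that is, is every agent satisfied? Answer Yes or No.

Row 1: (1,1)Q 1/1 ✓ · (1,3)P 1/2 ✓ · (1,4)P 1/1 ✓
Row 2: (2,2)Q 3/4 ✓
Row 3: (3,1)Q 2/2 ✓ · (3,2)Q 2/3 ✓ · (3,4)P 1/1 ✓
Row 4: (4,3)P 4/5 ✓
Row 5: (5,1)P 1/1 ✓ · (5,2)P 3/3 ✓ · (5,3)P 3/3 ✓ · (5,4)P 2/2 ✓
All meet the threshold, so the configuration is stable.

Yes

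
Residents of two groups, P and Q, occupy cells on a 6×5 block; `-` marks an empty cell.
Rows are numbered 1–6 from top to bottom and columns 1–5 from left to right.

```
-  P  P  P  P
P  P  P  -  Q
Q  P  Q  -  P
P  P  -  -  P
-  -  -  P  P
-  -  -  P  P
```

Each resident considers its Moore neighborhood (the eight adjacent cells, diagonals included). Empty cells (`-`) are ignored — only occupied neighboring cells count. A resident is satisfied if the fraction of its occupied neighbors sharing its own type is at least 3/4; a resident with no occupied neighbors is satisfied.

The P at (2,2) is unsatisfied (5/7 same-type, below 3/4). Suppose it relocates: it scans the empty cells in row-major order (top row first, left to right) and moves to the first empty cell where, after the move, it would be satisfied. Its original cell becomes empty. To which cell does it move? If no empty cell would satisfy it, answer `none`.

Vacating (2,2). Empty cells in order:
  (1,1): 2/2 same-type → satisfied — stop here.

(1,1)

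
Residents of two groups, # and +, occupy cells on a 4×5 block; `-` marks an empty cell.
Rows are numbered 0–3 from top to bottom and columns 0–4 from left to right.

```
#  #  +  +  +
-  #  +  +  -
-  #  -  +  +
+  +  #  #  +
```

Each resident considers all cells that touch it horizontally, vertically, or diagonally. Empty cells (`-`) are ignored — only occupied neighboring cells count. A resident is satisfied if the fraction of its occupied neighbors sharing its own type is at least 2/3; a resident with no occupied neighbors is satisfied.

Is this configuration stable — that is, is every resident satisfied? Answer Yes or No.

(0,0)# 2/2 satisfied
(0,1)# 2/4 not
(0,2)+ 3/5 not
(0,3)+ 4/4 satisfied
(0,4)+ 2/2 satisfied
(1,1)# 3/5 not
(1,2)+ 4/7 not
(1,3)+ 6/6 satisfied
(2,1)# 2/5 not
(2,3)+ 4/6 satisfied
(2,4)+ 3/4 satisfied
(3,0)+ 1/2 not
(3,1)+ 1/3 not
(3,2)# 2/4 not
(3,3)# 1/4 not
(3,4)+ 2/3 satisfied
For instance (0,1) has only 2/4 same-type neighbors, below 2/3.

No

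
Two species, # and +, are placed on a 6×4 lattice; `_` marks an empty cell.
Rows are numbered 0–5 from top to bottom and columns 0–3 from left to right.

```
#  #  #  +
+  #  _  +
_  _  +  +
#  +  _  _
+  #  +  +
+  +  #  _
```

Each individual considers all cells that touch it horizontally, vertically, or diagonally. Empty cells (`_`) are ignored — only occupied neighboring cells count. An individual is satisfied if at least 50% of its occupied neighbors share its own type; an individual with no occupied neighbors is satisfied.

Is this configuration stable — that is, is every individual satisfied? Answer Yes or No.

(0,0)# 2/3 satisfied
(0,1)# 3/4 satisfied
(0,2)# 2/4 satisfied
(0,3)+ 1/2 satisfied
(1,0)+ 0/3 not
(1,1)# 3/5 satisfied
(1,3)+ 3/4 satisfied
(2,2)+ 3/4 satisfied
(2,3)+ 2/2 satisfied
(3,0)# 1/3 not
(3,1)+ 3/5 satisfied
(4,0)+ 3/5 satisfied
(4,1)# 2/7 not
(4,2)+ 3/5 satisfied
(4,3)+ 1/2 satisfied
(5,0)+ 2/3 satisfied
(5,1)+ 3/5 satisfied
(5,2)# 1/4 not
For instance (1,0) has only 0/3 same-type neighbors, below 1/2.

No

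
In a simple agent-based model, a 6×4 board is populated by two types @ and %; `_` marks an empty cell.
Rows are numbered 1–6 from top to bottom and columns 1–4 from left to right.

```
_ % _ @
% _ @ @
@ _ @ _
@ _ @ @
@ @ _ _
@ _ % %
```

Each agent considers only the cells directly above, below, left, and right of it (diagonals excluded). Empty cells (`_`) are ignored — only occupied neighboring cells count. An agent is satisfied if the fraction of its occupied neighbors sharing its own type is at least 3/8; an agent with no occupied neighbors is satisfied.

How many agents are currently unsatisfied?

(1,2)% 0/0 ok
(1,4)@ 1/1 ok
(2,1)% 0/1 unhappy
(2,3)@ 2/2 ok
(2,4)@ 2/2 ok
(3,1)@ 1/2 ok
(3,3)@ 2/2 ok
(4,1)@ 2/2 ok
(4,3)@ 2/2 ok
(4,4)@ 1/1 ok
(5,1)@ 3/3 ok
(5,2)@ 1/1 ok
(6,1)@ 1/1 ok
(6,3)% 1/1 ok
(6,4)% 1/1 ok
Unsatisfied: (2,1) — 1 in total.

1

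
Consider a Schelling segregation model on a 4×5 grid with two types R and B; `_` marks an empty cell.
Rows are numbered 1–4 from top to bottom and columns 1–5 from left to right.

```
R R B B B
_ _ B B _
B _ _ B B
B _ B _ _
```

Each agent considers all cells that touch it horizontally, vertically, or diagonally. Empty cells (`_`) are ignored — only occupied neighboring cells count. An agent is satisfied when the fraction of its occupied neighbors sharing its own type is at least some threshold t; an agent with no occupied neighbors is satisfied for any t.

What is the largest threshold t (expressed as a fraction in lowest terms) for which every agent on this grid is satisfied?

(1,1)R 1/1
(1,2)R 1/3
(1,3)B 3/4
(1,4)B 4/4
(1,5)B 2/2
(2,3)B 4/5
(2,4)B 6/6
(3,1)B 1/1
(3,4)B 4/4
(3,5)B 2/2
(4,1)B 1/1
(4,3)B 1/1
The smallest same-type fraction is 1/3 at (1,2), which reduces to 1/3. Any threshold above that leaves this agent unsatisfied.

1/3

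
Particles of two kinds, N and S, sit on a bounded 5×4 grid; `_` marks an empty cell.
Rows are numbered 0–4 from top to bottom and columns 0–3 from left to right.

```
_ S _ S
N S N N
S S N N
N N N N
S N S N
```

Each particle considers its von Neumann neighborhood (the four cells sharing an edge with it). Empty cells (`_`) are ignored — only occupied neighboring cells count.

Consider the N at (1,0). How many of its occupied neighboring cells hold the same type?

0

Occupied neighbors of (1,0): (2,0)=S, (1,1)=S.
Same type (N): 0 of 2.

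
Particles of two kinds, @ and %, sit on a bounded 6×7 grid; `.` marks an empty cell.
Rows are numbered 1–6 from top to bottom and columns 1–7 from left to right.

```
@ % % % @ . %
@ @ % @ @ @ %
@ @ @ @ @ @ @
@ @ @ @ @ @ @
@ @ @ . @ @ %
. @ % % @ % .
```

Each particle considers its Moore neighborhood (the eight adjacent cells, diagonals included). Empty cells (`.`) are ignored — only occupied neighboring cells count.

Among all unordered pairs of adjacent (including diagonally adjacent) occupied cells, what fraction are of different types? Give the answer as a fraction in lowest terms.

29/112

Scan each occupied cell's neighbors to the right and below (and the two forward diagonals) so each pair is counted once.
Row 1: @(1,1)–%(1,2)≠ @(1,1)–@(2,1)= @(1,1)–@(2,2)= %(1,2)–%(1,3)= %(1,2)–@(2,2)≠ %(1,2)–%(2,3)= %(1,2)–@(2,1)≠ %(1,3)–%(1,4)= %(1,3)–%(2,3)= %(1,3)–@(2,4)≠ %(1,3)–@(2,2)≠ %(1,4)–@(1,5)≠ %(1,4)–@(2,4)≠ %(1,4)–@(2,5)≠ %(1,4)–%(2,3)= @(1,5)–@(2,5)= @(1,5)–@(2,6)= @(1,5)–@(2,4)= %(1,7)–%(2,7)= %(1,7)–@(2,6)≠  → 9/20 unlike.
Row 2: @(2,1)–@(2,2)= @(2,1)–@(3,1)= @(2,1)–@(3,2)= @(2,2)–%(2,3)≠ @(2,2)–@(3,2)= @(2,2)–@(3,3)= @(2,2)–@(3,1)= %(2,3)–@(2,4)≠ %(2,3)–@(3,3)≠ %(2,3)–@(3,4)≠ %(2,3)–@(3,2)≠ @(2,4)–@(2,5)= @(2,4)–@(3,4)= @(2,4)–@(3,5)= @(2,4)–@(3,3)= @(2,5)–@(2,6)= @(2,5)–@(3,5)= @(2,5)–@(3,6)= @(2,5)–@(3,4)= @(2,6)–%(2,7)≠ @(2,6)–@(3,6)= @(2,6)–@(3,7)= @(2,6)–@(3,5)= %(2,7)–@(3,7)≠ %(2,7)–@(3,6)≠  → 8/25 unlike.
Row 3: @(3,1)–@(3,2)= @(3,1)–@(4,1)= @(3,1)–@(4,2)= @(3,2)–@(3,3)= @(3,2)–@(4,2)= @(3,2)–@(4,3)= @(3,2)–@(4,1)= @(3,3)–@(3,4)= @(3,3)–@(4,3)= @(3,3)–@(4,4)= @(3,3)–@(4,2)= @(3,4)–@(3,5)= @(3,4)–@(4,4)= @(3,4)–@(4,5)= @(3,4)–@(4,3)= @(3,5)–@(3,6)= @(3,5)–@(4,5)= @(3,5)–@(4,6)= @(3,5)–@(4,4)= @(3,6)–@(3,7)= @(3,6)–@(4,6)= @(3,6)–@(4,7)= @(3,6)–@(4,5)= @(3,7)–@(4,7)= @(3,7)–@(4,6)=  → 0/25 unlike.
Row 4: @(4,1)–@(4,2)= @(4,1)–@(5,1)= @(4,1)–@(5,2)= @(4,2)–@(4,3)= @(4,2)–@(5,2)= @(4,2)–@(5,3)= @(4,2)–@(5,1)= @(4,3)–@(4,4)= @(4,3)–@(5,3)= @(4,3)–@(5,2)= @(4,4)–@(4,5)= @(4,4)–@(5,5)= @(4,4)–@(5,3)= @(4,5)–@(4,6)= @(4,5)–@(5,5)= @(4,5)–@(5,6)= @(4,6)–@(4,7)= @(4,6)–@(5,6)= @(4,6)–%(5,7)≠ @(4,6)–@(5,5)= @(4,7)–%(5,7)≠ @(4,7)–@(5,6)=  → 2/22 unlike.
Row 5: @(5,1)–@(5,2)= @(5,1)–@(6,2)= @(5,2)–@(5,3)= @(5,2)–@(6,2)= @(5,2)–%(6,3)≠ @(5,3)–%(6,3)≠ @(5,3)–%(6,4)≠ @(5,3)–@(6,2)= @(5,5)–@(5,6)= @(5,5)–@(6,5)= @(5,5)–%(6,6)≠ @(5,5)–%(6,4)≠ @(5,6)–%(5,7)≠ @(5,6)–%(6,6)≠ @(5,6)–@(6,5)= %(5,7)–%(6,6)=  → 7/16 unlike.
Row 6: @(6,2)–%(6,3)≠ %(6,3)–%(6,4)= %(6,4)–@(6,5)≠ @(6,5)–%(6,6)≠  → 3/4 unlike.
Total adjacent occupied pairs: 112; unlike-type pairs: 29.
29/112 is already in lowest terms.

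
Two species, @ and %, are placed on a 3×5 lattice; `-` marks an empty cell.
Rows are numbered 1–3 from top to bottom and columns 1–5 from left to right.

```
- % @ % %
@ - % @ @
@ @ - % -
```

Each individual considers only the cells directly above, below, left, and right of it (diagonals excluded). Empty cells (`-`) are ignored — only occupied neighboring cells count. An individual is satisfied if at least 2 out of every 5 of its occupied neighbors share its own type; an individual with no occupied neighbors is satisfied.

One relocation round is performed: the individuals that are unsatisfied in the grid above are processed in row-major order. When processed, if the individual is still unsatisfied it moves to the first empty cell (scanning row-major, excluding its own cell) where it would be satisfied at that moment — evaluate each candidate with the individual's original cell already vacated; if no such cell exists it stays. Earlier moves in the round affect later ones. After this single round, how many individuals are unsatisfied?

1

Initially unsatisfied (in order): (1,2), (1,3), (1,4), (2,3), (2,4), (3,4).
  (1,2) → (3,3).
  (1,3) → (1,1).
  (1,4): now satisfied by earlier moves; stays.
  (2,3): now satisfied by earlier moves; stays.
  (2,4) → (1,2).
  (3,4): now satisfied by earlier moves; stays.
Resulting grid:
@ @ - % %
@ - % - @
@ @ % % -
Unsatisfied now: (2,5).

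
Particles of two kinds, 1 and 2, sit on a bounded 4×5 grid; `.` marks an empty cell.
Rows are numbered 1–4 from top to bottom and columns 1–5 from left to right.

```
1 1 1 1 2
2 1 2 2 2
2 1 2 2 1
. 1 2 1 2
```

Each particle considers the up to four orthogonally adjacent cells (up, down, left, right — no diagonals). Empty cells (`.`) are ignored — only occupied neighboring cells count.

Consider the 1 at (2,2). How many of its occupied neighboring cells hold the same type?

2

Occupied neighbors of (2,2): (1,2)=1, (3,2)=1, (2,1)=2, (2,3)=2.
Same type (1): 2 of 4.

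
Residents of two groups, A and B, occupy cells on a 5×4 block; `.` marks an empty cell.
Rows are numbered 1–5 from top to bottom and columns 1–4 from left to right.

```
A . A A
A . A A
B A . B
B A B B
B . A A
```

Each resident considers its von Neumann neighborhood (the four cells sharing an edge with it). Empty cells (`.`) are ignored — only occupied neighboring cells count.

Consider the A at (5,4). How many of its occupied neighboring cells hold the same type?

Occupied neighbors of (5,4): (4,4)=B, (5,3)=A.
Same type (A): 1 of 2.

1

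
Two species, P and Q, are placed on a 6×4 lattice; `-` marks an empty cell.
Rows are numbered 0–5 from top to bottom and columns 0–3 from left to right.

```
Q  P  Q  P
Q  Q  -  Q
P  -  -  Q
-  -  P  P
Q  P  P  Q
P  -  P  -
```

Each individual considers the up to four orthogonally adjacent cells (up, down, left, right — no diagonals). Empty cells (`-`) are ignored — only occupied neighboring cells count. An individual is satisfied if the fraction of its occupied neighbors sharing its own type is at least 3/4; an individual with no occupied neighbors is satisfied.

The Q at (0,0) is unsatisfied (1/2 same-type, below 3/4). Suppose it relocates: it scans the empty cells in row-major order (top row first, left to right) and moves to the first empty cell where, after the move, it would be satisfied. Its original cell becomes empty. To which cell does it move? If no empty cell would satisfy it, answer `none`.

Vacating (0,0). Empty cells in order:
  (1,2): 3/3 same-type → satisfied — stop here.

(1,2)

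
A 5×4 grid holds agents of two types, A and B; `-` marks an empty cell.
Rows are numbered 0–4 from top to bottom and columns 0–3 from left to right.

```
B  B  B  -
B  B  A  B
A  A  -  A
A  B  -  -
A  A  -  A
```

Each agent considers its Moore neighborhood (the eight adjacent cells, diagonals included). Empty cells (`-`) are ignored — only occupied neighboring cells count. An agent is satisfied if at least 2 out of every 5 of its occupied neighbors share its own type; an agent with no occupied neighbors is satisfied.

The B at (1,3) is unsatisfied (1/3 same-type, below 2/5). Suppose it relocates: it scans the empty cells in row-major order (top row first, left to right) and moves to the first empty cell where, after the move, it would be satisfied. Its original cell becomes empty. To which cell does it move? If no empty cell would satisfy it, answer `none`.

Vacating (1,3). Empty cells in order:
  (0,3): 1/2 same-type → satisfied — stop here.

(0,3)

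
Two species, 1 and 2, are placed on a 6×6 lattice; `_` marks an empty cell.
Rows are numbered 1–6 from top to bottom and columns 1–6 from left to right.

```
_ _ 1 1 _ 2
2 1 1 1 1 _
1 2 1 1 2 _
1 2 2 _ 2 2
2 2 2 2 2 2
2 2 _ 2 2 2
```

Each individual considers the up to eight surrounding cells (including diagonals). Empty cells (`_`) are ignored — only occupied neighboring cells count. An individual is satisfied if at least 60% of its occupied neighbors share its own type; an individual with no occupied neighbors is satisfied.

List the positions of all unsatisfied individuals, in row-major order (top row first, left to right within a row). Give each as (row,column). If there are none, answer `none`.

Row 1: (1,3)1 4/4 satisfied · (1,4)1 4/4 satisfied · (1,6)2 0/1 not
Row 2: (2,1)2 1/3 not · (2,2)1 4/6 satisfied · (2,3)1 6/7 satisfied · (2,4)1 6/7 satisfied · (2,5)1 3/5 satisfied
Row 3: (3,1)1 2/5 not · (3,2)2 3/8 not · (3,3)1 4/7 not · (3,4)1 4/7 not · (3,5)2 2/5 not
Row 4: (4,1)1 1/5 not · (4,2)2 5/8 satisfied · (4,3)2 5/7 satisfied · (4,5)2 5/6 satisfied · (4,6)2 4/4 satisfied
Row 5: (5,1)2 4/5 satisfied · (5,2)2 6/7 satisfied · (5,3)2 6/6 satisfied · (5,4)2 6/6 satisfied · (5,5)2 7/7 satisfied · (5,6)2 5/5 satisfied
Row 6: (6,1)2 3/3 satisfied · (6,2)2 4/4 satisfied · (6,4)2 4/4 satisfied · (6,5)2 5/5 satisfied · (6,6)2 3/3 satisfied

(1,6), (2,1), (3,1), (3,2), (3,3), (3,4), (3,5), (4,1)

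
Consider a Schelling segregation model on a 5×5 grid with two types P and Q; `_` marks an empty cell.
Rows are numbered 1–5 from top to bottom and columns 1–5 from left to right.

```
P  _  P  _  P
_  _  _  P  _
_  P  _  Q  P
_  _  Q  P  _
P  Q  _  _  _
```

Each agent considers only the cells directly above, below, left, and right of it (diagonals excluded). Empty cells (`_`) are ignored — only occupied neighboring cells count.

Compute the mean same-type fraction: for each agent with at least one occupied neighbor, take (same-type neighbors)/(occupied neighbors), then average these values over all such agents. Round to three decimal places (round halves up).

0.000

Row 1: (1,1)P — no occupied neighbors · (1,3)P — no occupied neighbors · (1,5)P — no occupied neighbors
Row 2: (2,4)P 0/1
Row 3: (3,2)P — no occupied neighbors · (3,4)Q 0/3 · (3,5)P 0/1
Row 4: (4,3)Q 0/1 · (4,4)P 0/2
Row 5: (5,1)P 0/1 · (5,2)Q 0/1
Sum over 7 agents: 0/1 + 0/3 + 0/1 + 0/1 + 0/2 + 0/1 + 0/1 = 0; mean = 0 ÷ 7 = 0 = 0.0 → 0.000.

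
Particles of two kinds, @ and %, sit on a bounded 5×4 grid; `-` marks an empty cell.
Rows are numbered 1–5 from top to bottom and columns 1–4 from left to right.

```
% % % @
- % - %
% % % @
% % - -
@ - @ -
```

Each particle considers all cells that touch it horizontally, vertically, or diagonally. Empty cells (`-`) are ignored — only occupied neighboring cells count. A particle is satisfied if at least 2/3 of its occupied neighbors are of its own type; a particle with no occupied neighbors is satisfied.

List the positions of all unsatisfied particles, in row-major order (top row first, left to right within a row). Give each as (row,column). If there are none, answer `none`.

(1,4), (2,4), (3,4), (5,1), (5,3)

(1,1)% 2/2 satisfied
(1,2)% 3/3 satisfied
(1,3)% 3/4 satisfied
(1,4)@ 0/2 not
(2,2)% 6/6 satisfied
(2,4)% 2/4 not
(3,1)% 4/4 satisfied
(3,2)% 5/5 satisfied
(3,3)% 4/5 satisfied
(3,4)@ 0/2 not
(4,1)% 3/4 satisfied
(4,2)% 4/6 satisfied
(5,1)@ 0/2 not
(5,3)@ 0/1 not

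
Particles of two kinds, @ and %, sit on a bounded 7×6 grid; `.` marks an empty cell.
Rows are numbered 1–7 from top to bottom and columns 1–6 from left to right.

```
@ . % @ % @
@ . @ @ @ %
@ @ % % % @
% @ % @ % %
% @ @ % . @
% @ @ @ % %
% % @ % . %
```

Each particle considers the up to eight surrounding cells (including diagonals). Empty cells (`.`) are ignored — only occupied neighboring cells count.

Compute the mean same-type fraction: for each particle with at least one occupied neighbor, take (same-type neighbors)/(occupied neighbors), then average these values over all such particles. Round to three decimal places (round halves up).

Row 1: (1,1)@ 1/1 · (1,3)% 0/3 · (1,4)@ 3/5 · (1,5)% 1/5 · (1,6)@ 1/3
Row 2: (2,1)@ 3/3 · (2,3)@ 3/6 · (2,4)@ 3/8 · (2,5)@ 4/8 · (2,6)% 2/5
Row 3: (3,1)@ 3/4 · (3,2)@ 4/7 · (3,3)% 2/7 · (3,4)% 4/8 · (3,5)% 4/8 · (3,6)@ 1/5
Row 4: (4,1)% 1/5 · (4,2)@ 4/8 · (4,3)% 3/8 · (4,4)@ 1/7 · (4,5)% 4/7 · (4,6)% 2/4
Row 5: (5,1)% 2/5 · (5,2)@ 4/8 · (5,3)@ 6/8 · (5,4)% 3/7 · (5,6)@ 0/4
Row 6: (6,1)% 3/5 · (6,2)@ 4/8 · (6,3)@ 5/8 · (6,4)@ 3/6 · (6,5)% 4/6 · (6,6)% 2/3
Row 7: (7,1)% 2/3 · (7,2)% 2/5 · (7,3)@ 3/5 · (7,4)% 1/4 · (7,6)% 2/2
Sum over 38 particles: 1/1 + 0/3 + 3/5 + 1/5 + 1/3 + 3/3 + 3/6 + 3/8 + 4/8 + 2/5 + 3/4 + 4/7 + 2/7 + 4/8 + 4/8 + 1/5 + 1/5 + 4/8 + 3/8 + 1/7 + 4/7 + 2/4 + 2/5 + 4/8 + 6/8 + 3/7 + 0/4 + 3/5 + 4/8 + 5/8 + 3/6 + 4/6 + 2/3 + 2/3 + 2/5 + 3/5 + 1/4 + 2/2 = 2227/120; mean = 2227/120 ÷ 38 = 2227/4560 = 0.488377… → 0.488.

0.488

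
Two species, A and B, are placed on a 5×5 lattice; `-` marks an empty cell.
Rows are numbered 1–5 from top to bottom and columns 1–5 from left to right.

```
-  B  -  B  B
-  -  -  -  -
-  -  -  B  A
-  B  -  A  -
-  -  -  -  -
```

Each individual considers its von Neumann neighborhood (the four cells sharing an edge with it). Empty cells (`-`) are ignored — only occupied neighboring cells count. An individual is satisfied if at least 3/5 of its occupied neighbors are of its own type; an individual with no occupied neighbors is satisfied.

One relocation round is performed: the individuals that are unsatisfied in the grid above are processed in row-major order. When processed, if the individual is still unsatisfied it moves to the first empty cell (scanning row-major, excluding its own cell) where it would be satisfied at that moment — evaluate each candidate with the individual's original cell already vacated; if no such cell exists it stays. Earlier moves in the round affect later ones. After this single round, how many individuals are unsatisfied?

Initially unsatisfied (in order): (3,4), (3,5), (4,4).
  (3,4) → (1,1).
  (3,5): now satisfied by earlier moves; stays.
  (4,4): now satisfied by earlier moves; stays.
Resulting grid:
B B - B B
- - - - -
- - - - A
- B - A -
- - - - -
All satisfied now.

0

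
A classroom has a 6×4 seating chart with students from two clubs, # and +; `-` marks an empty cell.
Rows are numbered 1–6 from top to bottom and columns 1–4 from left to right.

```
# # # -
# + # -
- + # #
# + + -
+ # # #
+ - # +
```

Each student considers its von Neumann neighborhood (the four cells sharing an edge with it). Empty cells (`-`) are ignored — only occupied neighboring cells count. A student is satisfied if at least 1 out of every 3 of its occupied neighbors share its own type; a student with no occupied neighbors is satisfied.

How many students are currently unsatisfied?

Row 1: (1,1)# 2/2 ok · (1,2)# 2/3 ok · (1,3)# 2/2 ok
Row 2: (2,1)# 1/2 ok · (2,2)+ 1/4 unhappy · (2,3)# 2/3 ok
Row 3: (3,2)+ 2/3 ok · (3,3)# 2/4 ok · (3,4)# 1/1 ok
Row 4: (4,1)# 0/2 unhappy · (4,2)+ 2/4 ok · (4,3)+ 1/3 ok
Row 5: (5,1)+ 1/3 ok · (5,2)# 1/3 ok · (5,3)# 3/4 ok · (5,4)# 1/2 ok
Row 6: (6,1)+ 1/1 ok · (6,3)# 1/2 ok · (6,4)+ 0/2 unhappy
Unsatisfied: (2,2), (4,1), (6,4) — 3 in total.

3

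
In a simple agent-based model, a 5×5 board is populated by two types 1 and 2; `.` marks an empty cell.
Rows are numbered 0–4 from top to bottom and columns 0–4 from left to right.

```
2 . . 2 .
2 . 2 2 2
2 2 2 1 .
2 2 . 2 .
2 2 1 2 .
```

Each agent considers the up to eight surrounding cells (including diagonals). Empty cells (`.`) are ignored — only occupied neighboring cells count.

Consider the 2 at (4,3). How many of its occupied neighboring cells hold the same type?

Occupied neighbors of (4,3): (3,3)=2, (4,2)=1.
Same type (2): 1 of 2.

1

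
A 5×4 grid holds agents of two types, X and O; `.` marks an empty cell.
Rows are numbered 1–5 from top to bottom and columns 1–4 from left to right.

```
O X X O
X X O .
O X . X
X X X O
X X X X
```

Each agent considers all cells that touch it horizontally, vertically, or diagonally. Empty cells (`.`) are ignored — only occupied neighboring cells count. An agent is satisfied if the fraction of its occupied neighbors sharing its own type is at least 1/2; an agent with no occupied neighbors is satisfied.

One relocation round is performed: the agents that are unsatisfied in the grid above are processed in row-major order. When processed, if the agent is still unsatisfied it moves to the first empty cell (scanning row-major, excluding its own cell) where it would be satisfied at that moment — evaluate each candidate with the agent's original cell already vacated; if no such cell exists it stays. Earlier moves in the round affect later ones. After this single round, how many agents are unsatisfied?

Initially unsatisfied (in order): (1,1), (2,3), (3,1), (3,4), (4,4).
  (1,1) → (2,4).
  (2,3): no empty cell satisfies it; stays.
  (3,1): no empty cell satisfies it; stays.
  (3,4) → (1,1).
  (4,4) → (3,4).
Resulting grid:
X X X O
X X O O
O X . O
X X X .
X X X X
Unsatisfied now: (1,3), (2,3), (3,1).

3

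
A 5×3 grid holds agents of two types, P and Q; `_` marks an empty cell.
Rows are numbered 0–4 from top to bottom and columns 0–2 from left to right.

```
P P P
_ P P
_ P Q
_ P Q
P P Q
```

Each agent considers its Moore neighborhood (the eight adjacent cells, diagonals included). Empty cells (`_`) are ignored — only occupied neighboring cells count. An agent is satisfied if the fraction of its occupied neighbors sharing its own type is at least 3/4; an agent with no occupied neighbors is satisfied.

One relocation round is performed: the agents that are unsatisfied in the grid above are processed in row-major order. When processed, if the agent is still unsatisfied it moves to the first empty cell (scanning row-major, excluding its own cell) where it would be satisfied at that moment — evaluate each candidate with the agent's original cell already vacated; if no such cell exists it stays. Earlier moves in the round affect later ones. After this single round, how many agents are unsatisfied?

Initially unsatisfied (in order): (2,1), (2,2), (3,1), (3,2), (4,1), (4,2).
  (2,1) → (1,0).
  (2,2): no empty cell satisfies it; stays.
  (3,1) → (2,0).
  (3,2): no empty cell satisfies it; stays.
  (4,1) → (3,0).
  (4,2): now satisfied by earlier moves; stays.
Resulting grid:
P P P
P P P
P _ Q
P _ Q
P _ Q
Unsatisfied now: (2,2).

1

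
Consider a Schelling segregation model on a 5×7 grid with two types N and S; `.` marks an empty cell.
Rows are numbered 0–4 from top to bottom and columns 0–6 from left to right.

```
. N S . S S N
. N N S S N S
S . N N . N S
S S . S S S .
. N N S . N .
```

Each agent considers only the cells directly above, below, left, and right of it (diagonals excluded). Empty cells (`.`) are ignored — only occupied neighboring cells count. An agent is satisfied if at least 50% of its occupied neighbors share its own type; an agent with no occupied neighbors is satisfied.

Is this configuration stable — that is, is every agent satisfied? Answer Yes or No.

No

(0,1)N 1/2 satisfied
(0,2)S 0/2 not
(0,4)S 2/2 satisfied
(0,5)S 1/3 not
(0,6)N 0/2 not
(1,1)N 2/2 satisfied
(1,2)N 2/4 satisfied
(1,3)S 1/3 not
(1,4)S 2/3 satisfied
(1,5)N 1/4 not
(1,6)S 1/3 not
(2,0)S 1/1 satisfied
(2,2)N 2/2 satisfied
(2,3)N 1/3 not
(2,5)N 1/3 not
(2,6)S 1/2 satisfied
(3,0)S 2/2 satisfied
(3,1)S 1/2 satisfied
(3,3)S 2/3 satisfied
(3,4)S 2/2 satisfied
(3,5)S 1/3 not
(4,1)N 1/2 satisfied
(4,2)N 1/2 satisfied
(4,3)S 1/2 satisfied
(4,5)N 0/1 not
For instance (0,2) has only 0/2 same-type neighbors, below 1/2.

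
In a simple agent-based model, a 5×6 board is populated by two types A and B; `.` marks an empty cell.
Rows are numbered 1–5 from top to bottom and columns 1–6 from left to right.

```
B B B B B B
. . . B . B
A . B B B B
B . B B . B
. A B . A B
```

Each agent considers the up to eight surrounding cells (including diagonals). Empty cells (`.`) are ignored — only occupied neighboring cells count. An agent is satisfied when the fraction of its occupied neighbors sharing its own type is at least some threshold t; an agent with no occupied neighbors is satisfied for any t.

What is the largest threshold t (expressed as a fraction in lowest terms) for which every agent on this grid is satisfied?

Row 1: (1,1)B 1/1 · (1,2)B 2/2 · (1,3)B 3/3 · (1,4)B 3/3 · (1,5)B 4/4 · (1,6)B 2/2
Row 2: (2,4)B 6/6 · (2,6)B 4/4
Row 3: (3,1)A 0/1 · (3,3)B 4/4 · (3,4)B 5/5 · (3,5)B 6/6 · (3,6)B 3/3
Row 4: (4,1)B 0/2 · (4,3)B 4/5 · (4,4)B 5/6 · (4,6)B 3/4
Row 5: (5,2)A 0/3 · (5,3)B 2/3 · (5,5)A 0/3 · (5,6)B 1/2
The smallest same-type fraction is 0/1 at (3,1), which reduces to 0/1. Any threshold above that leaves this agent unsatisfied.

0/1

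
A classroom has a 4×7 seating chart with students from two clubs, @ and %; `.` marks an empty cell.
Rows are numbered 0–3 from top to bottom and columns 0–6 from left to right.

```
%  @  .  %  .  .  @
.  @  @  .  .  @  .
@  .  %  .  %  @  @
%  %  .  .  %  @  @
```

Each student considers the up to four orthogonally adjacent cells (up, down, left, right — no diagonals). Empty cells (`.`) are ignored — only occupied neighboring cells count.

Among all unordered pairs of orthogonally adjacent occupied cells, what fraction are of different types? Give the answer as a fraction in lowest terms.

Scan each occupied cell's neighbors to the right and below so each pair is counted once.
From row 0: 1 unlike of 2 pairs (running 1/2).
From row 1: 1 unlike of 3 pairs (running 2/5).
From row 2: 2 unlike of 6 pairs (running 4/11).
From row 3: 1 unlike of 3 pairs (running 5/14).
Total adjacent occupied pairs: 14; unlike-type pairs: 5.
5/14 is already in lowest terms.

5/14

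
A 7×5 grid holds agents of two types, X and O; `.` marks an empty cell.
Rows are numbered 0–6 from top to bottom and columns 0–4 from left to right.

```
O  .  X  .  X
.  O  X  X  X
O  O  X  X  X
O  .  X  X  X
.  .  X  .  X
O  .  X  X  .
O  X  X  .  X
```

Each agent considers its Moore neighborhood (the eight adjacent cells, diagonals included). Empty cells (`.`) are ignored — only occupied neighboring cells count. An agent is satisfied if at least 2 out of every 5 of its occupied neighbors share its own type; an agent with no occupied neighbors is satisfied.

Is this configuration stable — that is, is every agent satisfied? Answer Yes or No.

Row 0: (0,0)O 1/1 ok · (0,2)X 2/3 ok · (0,4)X 2/2 ok
Row 1: (1,1)O 3/6 ok · (1,2)X 4/6 ok · (1,3)X 7/7 ok · (1,4)X 4/4 ok
Row 2: (2,0)O 3/3 ok · (2,1)O 3/6 ok · (2,2)X 5/7 ok · (2,3)X 8/8 ok · (2,4)X 5/5 ok
Row 3: (3,0)O 2/2 ok · (3,2)X 4/5 ok · (3,3)X 7/7 ok · (3,4)X 4/4 ok
Row 4: (4,2)X 4/4 ok · (4,4)X 3/3 ok
Row 5: (5,0)O 1/2 ok · (5,2)X 4/4 ok · (5,3)X 5/5 ok
Row 6: (6,0)O 1/2 ok · (6,1)X 2/4 ok · (6,2)X 3/3 ok · (6,4)X 1/1 ok
All meet the threshold, so the configuration is stable.

Yes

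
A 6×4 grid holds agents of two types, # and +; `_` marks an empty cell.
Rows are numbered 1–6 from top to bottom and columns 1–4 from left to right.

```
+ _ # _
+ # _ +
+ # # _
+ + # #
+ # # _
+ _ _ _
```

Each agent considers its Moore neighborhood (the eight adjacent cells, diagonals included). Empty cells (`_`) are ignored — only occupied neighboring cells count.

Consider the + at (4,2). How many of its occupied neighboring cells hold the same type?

Occupied neighbors of (4,2): (3,1)=+, (3,2)=#, (3,3)=#, (4,1)=+, (4,3)=#, (5,1)=+, (5,2)=#, (5,3)=#.
Same type (+): 3 of 8.

3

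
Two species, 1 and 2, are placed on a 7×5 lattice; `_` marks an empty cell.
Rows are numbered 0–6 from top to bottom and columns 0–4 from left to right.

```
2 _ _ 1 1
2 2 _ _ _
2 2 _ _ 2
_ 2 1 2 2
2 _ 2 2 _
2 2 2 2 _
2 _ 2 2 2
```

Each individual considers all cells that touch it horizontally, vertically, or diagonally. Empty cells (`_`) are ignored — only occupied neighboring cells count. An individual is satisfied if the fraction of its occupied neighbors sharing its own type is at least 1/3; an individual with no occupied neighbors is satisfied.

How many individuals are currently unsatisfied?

1

(0,0)2 2/2 satisfied
(0,3)1 1/1 satisfied
(0,4)1 1/1 satisfied
(1,0)2 4/4 satisfied
(1,1)2 4/4 satisfied
(2,0)2 4/4 satisfied
(2,1)2 4/5 satisfied
(2,4)2 2/2 satisfied
(3,1)2 4/5 satisfied
(3,2)1 0/5 not
(3,3)2 4/5 satisfied
(3,4)2 3/3 satisfied
(4,0)2 3/3 satisfied
(4,2)2 6/7 satisfied
(4,3)2 5/6 satisfied
(5,0)2 3/3 satisfied
(5,1)2 6/6 satisfied
(5,2)2 6/6 satisfied
(5,3)2 6/6 satisfied
(6,0)2 2/2 satisfied
(6,2)2 4/4 satisfied
(6,3)2 4/4 satisfied
(6,4)2 2/2 satisfied
Unsatisfied: (3,2) — 1 in total.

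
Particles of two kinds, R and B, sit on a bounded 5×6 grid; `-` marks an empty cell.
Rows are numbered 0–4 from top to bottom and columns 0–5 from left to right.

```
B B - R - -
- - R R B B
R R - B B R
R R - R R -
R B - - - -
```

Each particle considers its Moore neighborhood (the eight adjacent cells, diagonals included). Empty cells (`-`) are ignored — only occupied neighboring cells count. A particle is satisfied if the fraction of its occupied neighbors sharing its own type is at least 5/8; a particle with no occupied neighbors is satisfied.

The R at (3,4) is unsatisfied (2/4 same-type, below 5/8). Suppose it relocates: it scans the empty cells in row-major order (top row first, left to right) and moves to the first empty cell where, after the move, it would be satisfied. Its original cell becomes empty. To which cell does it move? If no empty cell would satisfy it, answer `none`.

(0,2)

Vacating (3,4). Empty cells in order:
  (0,2): 3/4 same-type → satisfied — stop here.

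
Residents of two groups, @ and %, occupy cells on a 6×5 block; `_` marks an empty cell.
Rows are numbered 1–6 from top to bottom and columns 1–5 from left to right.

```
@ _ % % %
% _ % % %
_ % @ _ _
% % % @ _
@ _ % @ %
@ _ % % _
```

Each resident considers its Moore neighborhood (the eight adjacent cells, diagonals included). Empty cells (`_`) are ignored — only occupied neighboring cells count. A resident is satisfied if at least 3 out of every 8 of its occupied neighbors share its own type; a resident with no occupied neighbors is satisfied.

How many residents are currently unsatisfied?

Row 1: (1,1)@ 0/1 ✗ · (1,3)% 3/3 ✓ · (1,4)% 5/5 ✓ · (1,5)% 3/3 ✓
Row 2: (2,1)% 1/2 ✓ · (2,3)% 4/5 ✓ · (2,4)% 5/6 ✓ · (2,5)% 3/3 ✓
Row 3: (3,2)% 5/6 ✓ · (3,3)@ 1/6 ✗
Row 4: (4,1)% 2/3 ✓ · (4,2)% 4/6 ✓ · (4,3)% 3/6 ✓ · (4,4)@ 2/5 ✓
Row 5: (5,1)@ 1/3 ✗ · (5,3)% 4/6 ✓ · (5,4)@ 1/6 ✗ · (5,5)% 1/3 ✗
Row 6: (6,1)@ 1/1 ✓ · (6,3)% 2/3 ✓ · (6,4)% 3/4 ✓
Unsatisfied: (1,1), (3,3), (5,1), (5,4), (5,5) — 5 in total.

5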